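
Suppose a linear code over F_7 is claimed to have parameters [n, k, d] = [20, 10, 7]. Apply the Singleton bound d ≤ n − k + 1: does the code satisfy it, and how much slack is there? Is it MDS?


Singleton RHS = n − k + 1 = 11, slack = 4, bound satisfied, not MDS.

Singleton bound: d ≤ n − k + 1.
Here n = 20, k = 10, so n − k + 1 = 11.
Given d = 7, check d ≤ 11: YES.
Slack = (n − k + 1) − d = 4.
The code is NOT MDS (slack = 4 > 0).
Description: the claimed parameters are [20, 10, 7]_7; such a code would be non-MDS.


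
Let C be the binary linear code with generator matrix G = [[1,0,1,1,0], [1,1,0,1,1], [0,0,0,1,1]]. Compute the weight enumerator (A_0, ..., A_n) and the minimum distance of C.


Weight distribution: A_0 = 1, A_2 = 2, A_3 = 4, A_4 = 1. Minimum distance d = 2.

Enumerate all 2^3 = 8 messages m ∈ F_2^3.
For each, compute codeword c = mG in F_2^5, then tally its weight.
  m = 000 → c = 00000, weight = 0.
  m = 100 → c = 10110, weight = 3.
  m = 010 → c = 11011, weight = 4.
  m = 110 → c = 01101, weight = 3.
  m = 001 → c = 00011, weight = 2.
  m = 101 → c = 10101, weight = 3.
  m = 011 → c = 11000, weight = 2.
  m = 111 → c = 01110, weight = 3.
Tally weights:
  weight 0: 1 codewords.
  weight 2: 2 codewords.
  weight 3: 4 codewords.
  weight 4: 1 codewords.
Minimum distance d = smallest w > 0 with A_w > 0 = 2.
Sanity: Σ A_w = 8 = 2^3 = 8 ✓.


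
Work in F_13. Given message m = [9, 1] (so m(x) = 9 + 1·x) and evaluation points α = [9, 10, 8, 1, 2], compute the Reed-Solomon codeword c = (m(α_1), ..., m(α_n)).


c = [5, 6, 4, 10, 11]

Message polynomial: m(x) = 9 + 1·x (mod 13).
For each evaluation point α_i, compute m(α_i) mod 13:
  α_1 = 9: Horner steps 1 → 5, so m(9) = 5.
  α_2 = 10: Horner steps 1 → 6, so m(10) = 6.
  α_3 = 8: Horner steps 1 → 4, so m(8) = 4.
  α_4 = 1: Horner steps 1 → 10, so m(1) = 10.
  α_5 = 2: Horner steps 1 → 11, so m(2) = 11.
Codeword c = [5, 6, 4, 10, 11] ∈ F_13^5.


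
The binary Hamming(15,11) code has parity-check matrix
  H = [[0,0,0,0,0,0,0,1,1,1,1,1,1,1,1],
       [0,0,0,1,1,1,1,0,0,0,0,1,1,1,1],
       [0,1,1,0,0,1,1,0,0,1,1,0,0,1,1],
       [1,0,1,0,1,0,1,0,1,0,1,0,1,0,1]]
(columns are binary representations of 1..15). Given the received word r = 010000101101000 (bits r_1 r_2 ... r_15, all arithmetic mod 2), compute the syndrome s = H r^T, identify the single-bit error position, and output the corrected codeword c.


s = (1, 0, 1, 0)^T, error position = 10, corrected codeword c = 010000101001000

Compute s = H r^T mod 2 one row at a time:
  s_1 = 0 + 1 + 1 + 0 + 1 + 0 + 0 + 0 = 3 ≡ 1 (mod 2).
  s_2 = 0 + 0 + 0 + 1 + 1 + 0 + 0 + 0 = 2 ≡ 0 (mod 2).
  s_3 = 1 + 0 + 0 + 1 + 1 + 0 + 0 + 0 = 3 ≡ 1 (mod 2).
  s_4 = 0 + 0 + 0 + 1 + 1 + 0 + 0 + 0 = 2 ≡ 0 (mod 2).
s = (1, 0, 1, 0)^T — this equals column 10 of H (binary 1010), so error is at position 10.
Correct: flip bit 10 of r = 010000101101000 to get c = 010000101001000.


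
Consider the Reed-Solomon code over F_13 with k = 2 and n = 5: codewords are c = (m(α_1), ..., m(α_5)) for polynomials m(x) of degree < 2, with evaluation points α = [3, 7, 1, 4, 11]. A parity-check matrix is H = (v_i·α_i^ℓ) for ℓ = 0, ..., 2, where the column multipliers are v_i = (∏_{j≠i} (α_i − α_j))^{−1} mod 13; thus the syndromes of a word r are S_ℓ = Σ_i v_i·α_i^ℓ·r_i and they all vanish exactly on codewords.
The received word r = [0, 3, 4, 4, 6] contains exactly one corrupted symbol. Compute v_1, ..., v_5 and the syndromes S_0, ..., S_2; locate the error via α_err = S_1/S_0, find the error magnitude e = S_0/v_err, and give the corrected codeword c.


S = (10, 10, 10), error at position 3, error magnitude e = 12, c = [0, 3, 5, 4, 6].

Step 1: column multipliers v_i = (∏_{j≠i}(α_i − α_j))^{−1} mod 13.
  i = 1 (α = 3): (3−7)(3−1)(3−4)(3−11) = (−4)·2·(−1)·(−8) = −64 ≡ 1, so v_1 = 1^{−1} = 1 (mod 13).
  i = 2 (α = 7): (7−3)(7−1)(7−4)(7−11) = 4·6·3·(−4) = −288 ≡ 11, so v_2 = 11^{−1} = 6 (mod 13).
  i = 3 (α = 1): (1−3)(1−7)(1−4)(1−11) = (−2)·(−6)·(−3)·(−10) = 360 ≡ 9, so v_3 = 9^{−1} = 3 (mod 13).
  i = 4 (α = 4): (4−3)(4−7)(4−1)(4−11) = 1·(−3)·3·(−7) = 63 ≡ 11, so v_4 = 11^{−1} = 6 (mod 13).
  i = 5 (α = 11): (11−3)(11−7)(11−1)(11−4) = 8·4·10·7 = 2240 ≡ 4, so v_5 = 4^{−1} = 10 (mod 13).
  v = [1, 6, 3, 6, 10].
Step 2: syndromes of r = [0, 3, 4, 4, 6] (all sums mod 13).
  S_0 = Σ v_i r_i = 1·0 + 6·3 + 3·4 + 6·4 + 10·6 = 114 ≡ 10.
  S_1 = Σ v_i α_i r_i = 1·3·0 + 6·7·3 + 3·1·4 + 6·4·4 + 10·11·6 = 894 ≡ 10.
  α_i^2 mod 13 = [9, 10, 1, 3, 4].
  S_2 = Σ v_i α_i^2 r_i = 1·9·0 + 6·10·3 + 3·1·4 + 6·3·4 + 10·4·6 = 504 ≡ 10.
  S = (10, 10, 10) ≠ 0, so r is not a codeword (an error is present).
Step 3: locate the error. For a single error e at position i, S_ℓ = v_i·e·α_i^ℓ, so α_err = S_1/S_0.
  S_0^{−1} = 10^{−1} = 4 (mod 13), so α_err = 10·4 = 40 ≡ 1 = α_3. Error position i = 3.
  Consistency check: S_2/S_1 = 10·4 = 40 ≡ 1 = α_err ✓ (single-error assumption holds).
Step 4: error magnitude e = S_0/v_3 = S_0·∏_{j≠3}(α_3 − α_j) = 10·9 = 90 ≡ 12 (mod 13).
Step 5: correct position 3: c_3 = r_3 − e = 4 − 12 ≡ 5 (mod 13). Hence c = [0, 3, 5, 4, 6].
  Check: interpolating c through the α_i gives m(x) = 1 + 4·x (degree < 2) with m(α_i) = c_i for every i, so c is indeed a codeword.


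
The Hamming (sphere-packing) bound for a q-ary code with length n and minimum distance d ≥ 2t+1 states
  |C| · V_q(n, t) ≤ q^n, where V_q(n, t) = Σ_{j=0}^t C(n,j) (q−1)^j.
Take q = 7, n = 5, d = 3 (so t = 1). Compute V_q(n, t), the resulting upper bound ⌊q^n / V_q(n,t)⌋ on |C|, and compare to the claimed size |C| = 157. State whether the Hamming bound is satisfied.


V_q(n, t) = 31, q^n = 16807, Hamming bound = 542, |C| = 157 ≤ bound (satisfied).

Step 1: Compute V_q(n, t) = Σ_{j=0}^1 C(n, j) (q−1)^j.
  j = 0: C(5,0)·(6)^0 = 1·1 = 1.
  j = 1: C(5,1)·(6)^1 = 5·6 = 30.
  V_q(n, t) = 1 + 30 = 31.
Step 2: q^n = 7^5 = 16807.
Step 3: Hamming bound ⌊q^n / V_q(n,t)⌋ = ⌊16807/31⌋ = 542.
Step 4: Compare |C| = 157 to 542: satisfied.
The claimed |C| lies below the Hamming bound.


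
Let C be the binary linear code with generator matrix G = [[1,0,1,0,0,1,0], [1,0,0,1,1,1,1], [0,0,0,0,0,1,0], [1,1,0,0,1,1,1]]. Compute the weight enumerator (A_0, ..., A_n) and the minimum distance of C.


Weight distribution: A_0 = 1, A_1 = 1, A_2 = 2, A_3 = 2, A_4 = 5, A_5 = 5. Minimum distance d = 1.

Enumerate all 2^4 = 16 messages m ∈ F_2^4.
For each, compute codeword c = mG in F_2^7, then tally its weight.
  m = 0000 → c = 0000000, weight = 0.
  m = 1000 → c = 1010010, weight = 3.
  m = 0100 → c = 1001111, weight = 5.
  m = 1100 → c = 0011101, weight = 4.
  m = 0010 → c = 0000010, weight = 1.
  m = 1010 → c = 1010000, weight = 2.
  m = 0110 → c = 1001101, weight = 4.
  m = 1110 → c = 0011111, weight = 5.
  m = 0001 → c = 1100111, weight = 5.
  m = 1001 → c = 0110101, weight = 4.
  m = 0101 → c = 0101000, weight = 2.
  m = 1101 → c = 1111010, weight = 5.
  m = 0011 → c = 1100101, weight = 4.
  m = 1011 → c = 0110111, weight = 5.
  m = 0111 → c = 0101010, weight = 3.
  m = 1111 → c = 1111000, weight = 4.
Tally weights:
  weight 0: 1 codewords.
  weight 1: 1 codewords.
  weight 2: 2 codewords.
  weight 3: 2 codewords.
  weight 4: 5 codewords.
  weight 5: 5 codewords.
Minimum distance d = smallest w > 0 with A_w > 0 = 1.
Sanity: Σ A_w = 16 = 2^4 = 16 ✓.


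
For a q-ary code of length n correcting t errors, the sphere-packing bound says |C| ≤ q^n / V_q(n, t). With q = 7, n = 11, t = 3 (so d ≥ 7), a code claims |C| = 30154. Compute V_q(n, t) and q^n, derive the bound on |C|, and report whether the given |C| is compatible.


V_q(n, t) = 37687, q^n = 1977326743, Hamming bound = 52467, |C| = 30154 ≤ bound (satisfied).

Step 1: Compute V_q(n, t) = Σ_{j=0}^3 C(n, j) (q−1)^j.
  j = 0: C(11,0)·(6)^0 = 1·1 = 1.
  j = 1: C(11,1)·(6)^1 = 11·6 = 66.
  j = 2: C(11,2)·(6)^2 = 55·36 = 1980.
  j = 3: C(11,3)·(6)^3 = 165·216 = 35640.
  V_q(n, t) = 1 + 66 + 1980 + 35640 = 37687.
Step 2: q^n = 7^11 = 1977326743.
Step 3: Hamming bound ⌊q^n / V_q(n,t)⌋ = ⌊1977326743/37687⌋ = 52467.
Step 4: Compare |C| = 30154 to 52467: satisfied.
The claimed |C| lies below the Hamming bound.


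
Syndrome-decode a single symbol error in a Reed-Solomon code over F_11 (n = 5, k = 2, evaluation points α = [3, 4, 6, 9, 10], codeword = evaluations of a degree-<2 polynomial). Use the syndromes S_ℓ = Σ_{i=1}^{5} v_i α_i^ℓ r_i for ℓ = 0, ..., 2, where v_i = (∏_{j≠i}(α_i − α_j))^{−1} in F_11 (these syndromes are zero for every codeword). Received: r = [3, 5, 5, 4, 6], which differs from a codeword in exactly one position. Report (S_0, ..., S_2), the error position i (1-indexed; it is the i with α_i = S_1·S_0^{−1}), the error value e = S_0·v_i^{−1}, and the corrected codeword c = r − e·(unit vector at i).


S = (3, 7, 9), error at position 3, error magnitude e = 7, c = [3, 5, 9, 4, 6].

Step 1: column multipliers v_i = (∏_{j≠i}(α_i − α_j))^{−1} mod 11.
  i = 1 (α = 3): (3−4)(3−6)(3−9)(3−10) = (−1)·(−3)·(−6)·(−7) = 126 ≡ 5, so v_1 = 5^{−1} = 9 (mod 11).
  i = 2 (α = 4): (4−3)(4−6)(4−9)(4−10) = 1·(−2)·(−5)·(−6) = −60 ≡ 6, so v_2 = 6^{−1} = 2 (mod 11).
  i = 3 (α = 6): (6−3)(6−4)(6−9)(6−10) = 3·2·(−3)·(−4) = 72 ≡ 6, so v_3 = 6^{−1} = 2 (mod 11).
  i = 4 (α = 9): (9−3)(9−4)(9−6)(9−10) = 6·5·3·(−1) = −90 ≡ 9, so v_4 = 9^{−1} = 5 (mod 11).
  i = 5 (α = 10): (10−3)(10−4)(10−6)(10−9) = 7·6·4·1 = 168 ≡ 3, so v_5 = 3^{−1} = 4 (mod 11).
  v = [9, 2, 2, 5, 4].
Step 2: syndromes of r = [3, 5, 5, 4, 6] (all sums mod 11).
  S_0 = Σ v_i r_i = 9·3 + 2·5 + 2·5 + 5·4 + 4·6 = 91 ≡ 3.
  S_1 = Σ v_i α_i r_i = 9·3·3 + 2·4·5 + 2·6·5 + 5·9·4 + 4·10·6 = 601 ≡ 7.
  α_i^2 mod 11 = [9, 5, 3, 4, 1].
  S_2 = Σ v_i α_i^2 r_i = 9·9·3 + 2·5·5 + 2·3·5 + 5·4·4 + 4·1·6 = 427 ≡ 9.
  S = (3, 7, 9) ≠ 0, so r is not a codeword (an error is present).
Step 3: locate the error. For a single error e at position i, S_ℓ = v_i·e·α_i^ℓ, so α_err = S_1/S_0.
  S_0^{−1} = 3^{−1} = 4 (mod 11), so α_err = 7·4 = 28 ≡ 6 = α_3. Error position i = 3.
  Consistency check: S_2/S_1 = 9·8 = 72 ≡ 6 = α_err ✓ (single-error assumption holds).
Step 4: error magnitude e = S_0/v_3 = S_0·∏_{j≠3}(α_3 − α_j) = 3·6 = 18 ≡ 7 (mod 11).
Step 5: correct position 3: c_3 = r_3 − e = 5 − 7 ≡ 9 (mod 11). Hence c = [3, 5, 9, 4, 6].
  Check: interpolating c through the α_i gives m(x) = 8 + 2·x (degree < 2) with m(α_i) = c_i for every i, so c is indeed a codeword.


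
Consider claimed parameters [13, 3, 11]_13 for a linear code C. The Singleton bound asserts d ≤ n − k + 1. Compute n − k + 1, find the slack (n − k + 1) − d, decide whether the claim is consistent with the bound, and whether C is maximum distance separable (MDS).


Singleton RHS = n − k + 1 = 11, slack = 0, bound satisfied, MDS.

Singleton bound: d ≤ n − k + 1.
Here n = 13, k = 3, so n − k + 1 = 11.
Given d = 11, check d ≤ 11: YES.
Slack = (n − k + 1) − d = 0.
The code is MDS (slack = 0).
Description: the claimed parameters are [13, 3, 11]_13; such a code would be MDS (meets Singleton bound).


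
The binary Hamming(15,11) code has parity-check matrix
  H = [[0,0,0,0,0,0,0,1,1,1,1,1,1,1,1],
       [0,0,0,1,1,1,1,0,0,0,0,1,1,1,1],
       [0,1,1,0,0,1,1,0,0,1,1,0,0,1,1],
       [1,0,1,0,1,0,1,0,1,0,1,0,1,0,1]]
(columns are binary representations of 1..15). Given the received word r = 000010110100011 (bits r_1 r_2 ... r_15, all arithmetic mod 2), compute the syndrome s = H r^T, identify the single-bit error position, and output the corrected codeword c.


s = (0, 0, 0, 1)^T, error position = 1, corrected codeword c = 100010110100011

Compute s = H r^T mod 2 one row at a time:
  s_1 = 1 + 0 + 1 + 0 + 0 + 0 + 1 + 1 = 4 ≡ 0 (mod 2).
  s_2 = 0 + 1 + 0 + 1 + 0 + 0 + 1 + 1 = 4 ≡ 0 (mod 2).
  s_3 = 0 + 0 + 0 + 1 + 1 + 0 + 1 + 1 = 4 ≡ 0 (mod 2).
  s_4 = 0 + 0 + 1 + 1 + 0 + 0 + 0 + 1 = 3 ≡ 1 (mod 2).
s = (0, 0, 0, 1)^T — this equals column 1 of H (binary 0001), so error is at position 1.
Correct: flip bit 1 of r = 000010110100011 to get c = 100010110100011.


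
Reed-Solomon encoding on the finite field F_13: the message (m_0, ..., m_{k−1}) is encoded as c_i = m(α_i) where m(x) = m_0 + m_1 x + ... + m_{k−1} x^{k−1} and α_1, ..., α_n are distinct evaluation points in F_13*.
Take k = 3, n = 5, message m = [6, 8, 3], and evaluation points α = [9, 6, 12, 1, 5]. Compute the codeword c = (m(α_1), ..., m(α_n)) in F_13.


c = [9, 6, 1, 4, 4]

Message polynomial: m(x) = 6 + 8·x + 3·x^2 (mod 13).
For each evaluation point α_i, compute m(α_i) mod 13:
  α_1 = 9: Horner steps 3 → 9 → 9, so m(9) = 9.
  α_2 = 6: Horner steps 3 → 0 → 6, so m(6) = 6.
  α_3 = 12: Horner steps 3 → 5 → 1, so m(12) = 1.
  α_4 = 1: Horner steps 3 → 11 → 4, so m(1) = 4.
  α_5 = 5: Horner steps 3 → 10 → 4, so m(5) = 4.
Codeword c = [9, 6, 1, 4, 4] ∈ F_13^5.


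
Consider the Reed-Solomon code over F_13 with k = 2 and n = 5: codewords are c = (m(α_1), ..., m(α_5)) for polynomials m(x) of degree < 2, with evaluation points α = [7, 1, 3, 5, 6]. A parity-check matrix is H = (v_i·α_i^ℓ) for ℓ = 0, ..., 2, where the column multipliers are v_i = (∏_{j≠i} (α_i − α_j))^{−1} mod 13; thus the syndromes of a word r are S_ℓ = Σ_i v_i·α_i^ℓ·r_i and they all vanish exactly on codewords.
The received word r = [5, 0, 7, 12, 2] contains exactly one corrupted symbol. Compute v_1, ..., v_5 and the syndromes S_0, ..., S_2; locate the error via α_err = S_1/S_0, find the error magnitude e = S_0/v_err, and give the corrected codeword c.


S = (10, 4, 12), error at position 3, error magnitude e = 1, c = [5, 0, 6, 12, 2].

Step 1: column multipliers v_i = (∏_{j≠i}(α_i − α_j))^{−1} mod 13.
  i = 1 (α = 7): (7−1)(7−3)(7−5)(7−6) = 6·4·2·1 = 48 ≡ 9, so v_1 = 9^{−1} = 3 (mod 13).
  i = 2 (α = 1): (1−7)(1−3)(1−5)(1−6) = (−6)·(−2)·(−4)·(−5) = 240 ≡ 6, so v_2 = 6^{−1} = 11 (mod 13).
  i = 3 (α = 3): (3−7)(3−1)(3−5)(3−6) = (−4)·2·(−2)·(−3) = −48 ≡ 4, so v_3 = 4^{−1} = 10 (mod 13).
  i = 4 (α = 5): (5−7)(5−1)(5−3)(5−6) = (−2)·4·2·(−1) = 16 ≡ 3, so v_4 = 3^{−1} = 9 (mod 13).
  i = 5 (α = 6): (6−7)(6−1)(6−3)(6−5) = (−1)·5·3·1 = −15 ≡ 11, so v_5 = 11^{−1} = 6 (mod 13).
  v = [3, 11, 10, 9, 6].
Step 2: syndromes of r = [5, 0, 7, 12, 2] (all sums mod 13).
  S_0 = Σ v_i r_i = 3·5 + 11·0 + 10·7 + 9·12 + 6·2 = 205 ≡ 10.
  S_1 = Σ v_i α_i r_i = 3·7·5 + 11·1·0 + 10·3·7 + 9·5·12 + 6·6·2 = 927 ≡ 4.
  α_i^2 mod 13 = [10, 1, 9, 12, 10].
  S_2 = Σ v_i α_i^2 r_i = 3·10·5 + 11·1·0 + 10·9·7 + 9·12·12 + 6·10·2 = 2196 ≡ 12.
  S = (10, 4, 12) ≠ 0, so r is not a codeword (an error is present).
Step 3: locate the error. For a single error e at position i, S_ℓ = v_i·e·α_i^ℓ, so α_err = S_1/S_0.
  S_0^{−1} = 10^{−1} = 4 (mod 13), so α_err = 4·4 = 16 ≡ 3 = α_3. Error position i = 3.
  Consistency check: S_2/S_1 = 12·10 = 120 ≡ 3 = α_err ✓ (single-error assumption holds).
Step 4: error magnitude e = S_0/v_3 = S_0·∏_{j≠3}(α_3 − α_j) = 10·4 = 40 ≡ 1 (mod 13).
Step 5: correct position 3: c_3 = r_3 − e = 7 − 1 ≡ 6 (mod 13). Hence c = [5, 0, 6, 12, 2].
  Check: interpolating c through the α_i gives m(x) = 10 + 3·x (degree < 2) with m(α_i) = c_i for every i, so c is indeed a codeword.


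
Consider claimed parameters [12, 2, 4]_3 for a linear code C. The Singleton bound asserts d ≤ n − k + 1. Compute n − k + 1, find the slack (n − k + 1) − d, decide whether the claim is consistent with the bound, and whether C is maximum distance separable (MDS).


Singleton RHS = n − k + 1 = 11, slack = 7, bound satisfied, not MDS.

Singleton bound: d ≤ n − k + 1.
Here n = 12, k = 2, so n − k + 1 = 11.
Given d = 4, check d ≤ 11: YES.
Slack = (n − k + 1) − d = 7.
The code is NOT MDS (slack = 7 > 0).
Description: the claimed parameters are [12, 2, 4]_3; such a code would be non-MDS.


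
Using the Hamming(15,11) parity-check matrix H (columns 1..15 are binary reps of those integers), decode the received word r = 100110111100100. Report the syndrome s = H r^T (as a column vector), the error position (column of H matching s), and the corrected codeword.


s = (0, 0, 0, 1)^T, error position = 1, corrected codeword c = 000110111100100

Compute s = H r^T mod 2 one row at a time:
  s_1 = 1 + 1 + 1 + 0 + 0 + 1 + 0 + 0 = 4 ≡ 0 (mod 2).
  s_2 = 1 + 1 + 0 + 1 + 0 + 1 + 0 + 0 = 4 ≡ 0 (mod 2).
  s_3 = 0 + 0 + 0 + 1 + 1 + 0 + 0 + 0 = 2 ≡ 0 (mod 2).
  s_4 = 1 + 0 + 1 + 1 + 1 + 0 + 1 + 0 = 5 ≡ 1 (mod 2).
s = (0, 0, 0, 1)^T — this equals column 1 of H (binary 0001), so error is at position 1.
Correct: flip bit 1 of r = 100110111100100 to get c = 000110111100100.


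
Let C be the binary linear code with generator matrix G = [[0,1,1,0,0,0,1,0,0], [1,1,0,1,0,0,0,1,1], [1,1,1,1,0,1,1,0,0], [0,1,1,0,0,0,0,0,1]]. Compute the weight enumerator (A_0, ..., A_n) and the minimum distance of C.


Weight distribution: A_0 = 1, A_2 = 1, A_3 = 4, A_4 = 3, A_5 = 4, A_6 = 3. Minimum distance d = 2.

Enumerate all 2^4 = 16 messages m ∈ F_2^4.
For each, compute codeword c = mG in F_2^9, then tally its weight.
  m = 0000 → c = 000000000, weight = 0.
  m = 1000 → c = 011000100, weight = 3.
  m = 0100 → c = 110100011, weight = 5.
  m = 1100 → c = 101100111, weight = 6.
  m = 0010 → c = 111101100, weight = 6.
  m = 1010 → c = 100101000, weight = 3.
  m = 0110 → c = 001001111, weight = 5.
  m = 1110 → c = 010001011, weight = 4.
  m = 0001 → c = 011000001, weight = 3.
  m = 1001 → c = 000000101, weight = 2.
  m = 0101 → c = 101100010, weight = 4.
  m = 1101 → c = 110100110, weight = 5.
  m = 0011 → c = 100101101, weight = 5.
  m = 1011 → c = 111101001, weight = 6.
  m = 0111 → c = 010001110, weight = 4.
  m = 1111 → c = 001001010, weight = 3.
Tally weights:
  weight 0: 1 codewords.
  weight 2: 1 codewords.
  weight 3: 4 codewords.
  weight 4: 3 codewords.
  weight 5: 4 codewords.
  weight 6: 3 codewords.
Minimum distance d = smallest w > 0 with A_w > 0 = 2.
Sanity: Σ A_w = 16 = 2^4 = 16 ✓.


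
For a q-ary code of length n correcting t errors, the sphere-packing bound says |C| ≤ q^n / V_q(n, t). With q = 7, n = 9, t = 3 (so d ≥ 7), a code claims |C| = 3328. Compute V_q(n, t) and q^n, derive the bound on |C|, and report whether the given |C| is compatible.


V_q(n, t) = 19495, q^n = 40353607, Hamming bound = 2069, |C| = 3328 > bound (violated).

Step 1: Compute V_q(n, t) = Σ_{j=0}^3 C(n, j) (q−1)^j.
  j = 0: C(9,0)·(6)^0 = 1·1 = 1.
  j = 1: C(9,1)·(6)^1 = 9·6 = 54.
  j = 2: C(9,2)·(6)^2 = 36·36 = 1296.
  j = 3: C(9,3)·(6)^3 = 84·216 = 18144.
  V_q(n, t) = 1 + 54 + 1296 + 18144 = 19495.
Step 2: q^n = 7^9 = 40353607.
Step 3: Hamming bound ⌊q^n / V_q(n,t)⌋ = ⌊40353607/19495⌋ = 2069.
Step 4: Compare |C| = 3328 to 2069: violated.
The claimed |C| lies above the Hamming bound, so no 7-ary code of length 9 with d ≥ 7 can have 3328 codewords.


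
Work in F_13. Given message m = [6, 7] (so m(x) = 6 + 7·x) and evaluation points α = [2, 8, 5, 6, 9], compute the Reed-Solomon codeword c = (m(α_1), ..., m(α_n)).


c = [7, 10, 2, 9, 4]

Message polynomial: m(x) = 6 + 7·x (mod 13).
For each evaluation point α_i, compute m(α_i) mod 13:
  α_1 = 2: Horner steps 7 → 7, so m(2) = 7.
  α_2 = 8: Horner steps 7 → 10, so m(8) = 10.
  α_3 = 5: Horner steps 7 → 2, so m(5) = 2.
  α_4 = 6: Horner steps 7 → 9, so m(6) = 9.
  α_5 = 9: Horner steps 7 → 4, so m(9) = 4.
Codeword c = [7, 10, 2, 9, 4] ∈ F_13^5.


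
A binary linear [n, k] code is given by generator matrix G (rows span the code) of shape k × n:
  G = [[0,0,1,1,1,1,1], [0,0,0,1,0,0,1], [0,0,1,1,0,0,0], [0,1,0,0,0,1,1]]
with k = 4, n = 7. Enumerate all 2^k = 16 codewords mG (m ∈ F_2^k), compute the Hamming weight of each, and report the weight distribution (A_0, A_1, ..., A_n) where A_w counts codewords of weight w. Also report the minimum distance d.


Weight distribution: A_0 = 1, A_2 = 4, A_3 = 6, A_4 = 3, A_5 = 2. Minimum distance d = 2.

Enumerate all 2^4 = 16 messages m ∈ F_2^4.
For each, compute codeword c = mG in F_2^7, then tally its weight.
  m = 0000 → c = 0000000, weight = 0.
  m = 1000 → c = 0011111, weight = 5.
  m = 0100 → c = 0001001, weight = 2.
  m = 1100 → c = 0010110, weight = 3.
  m = 0010 → c = 0011000, weight = 2.
  m = 1010 → c = 0000111, weight = 3.
  m = 0110 → c = 0010001, weight = 2.
  m = 1110 → c = 0001110, weight = 3.
  m = 0001 → c = 0100011, weight = 3.
  m = 1001 → c = 0111100, weight = 4.
  m = 0101 → c = 0101010, weight = 3.
  m = 1101 → c = 0110101, weight = 4.
  m = 0011 → c = 0111011, weight = 5.
  m = 1011 → c = 0100100, weight = 2.
  m = 0111 → c = 0110010, weight = 3.
  m = 1111 → c = 0101101, weight = 4.
Tally weights:
  weight 0: 1 codewords.
  weight 2: 4 codewords.
  weight 3: 6 codewords.
  weight 4: 3 codewords.
  weight 5: 2 codewords.
Minimum distance d = smallest w > 0 with A_w > 0 = 2.
Sanity: Σ A_w = 16 = 2^4 = 16 ✓.


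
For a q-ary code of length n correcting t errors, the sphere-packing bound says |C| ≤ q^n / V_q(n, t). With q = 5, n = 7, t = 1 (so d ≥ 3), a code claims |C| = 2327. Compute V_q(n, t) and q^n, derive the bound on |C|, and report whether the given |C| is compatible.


V_q(n, t) = 29, q^n = 78125, Hamming bound = 2693, |C| = 2327 ≤ bound (satisfied).

Step 1: Compute V_q(n, t) = Σ_{j=0}^1 C(n, j) (q−1)^j.
  j = 0: C(7,0)·(4)^0 = 1·1 = 1.
  j = 1: C(7,1)·(4)^1 = 7·4 = 28.
  V_q(n, t) = 1 + 28 = 29.
Step 2: q^n = 5^7 = 78125.
Step 3: Hamming bound ⌊q^n / V_q(n,t)⌋ = ⌊78125/29⌋ = 2693.
Step 4: Compare |C| = 2327 to 2693: satisfied.
The claimed |C| lies below the Hamming bound.


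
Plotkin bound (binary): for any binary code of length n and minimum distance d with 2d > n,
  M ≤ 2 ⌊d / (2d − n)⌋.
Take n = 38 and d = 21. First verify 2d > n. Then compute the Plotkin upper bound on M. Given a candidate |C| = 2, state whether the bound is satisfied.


Plotkin bound M ≤ 10; given |C| = 2 ≤ bound (satisfied).

Check applicability: 2d = 42, n = 38.
2d − n = 4 > 0, so Plotkin applies.
Compute d/(2d−n) = 21/4 ≈ 5.2500.
⌊d/(2d−n)⌋ = 5.
Plotkin bound: M ≤ 2·5 = 10.
Given |C| = 2, check: satisfied.
This |C| is below the Plotkin bound.


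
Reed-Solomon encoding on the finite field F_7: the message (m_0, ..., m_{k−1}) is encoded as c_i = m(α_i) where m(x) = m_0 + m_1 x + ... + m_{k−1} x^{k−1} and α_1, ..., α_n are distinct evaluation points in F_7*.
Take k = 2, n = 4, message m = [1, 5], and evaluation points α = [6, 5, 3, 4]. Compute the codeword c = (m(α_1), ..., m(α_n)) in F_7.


c = [3, 5, 2, 0]

Message polynomial: m(x) = 1 + 5·x (mod 7).
For each evaluation point α_i, compute m(α_i) mod 7:
  α_1 = 6: Horner steps 5 → 3, so m(6) = 3.
  α_2 = 5: Horner steps 5 → 5, so m(5) = 5.
  α_3 = 3: Horner steps 5 → 2, so m(3) = 2.
  α_4 = 4: Horner steps 5 → 0, so m(4) = 0.
Codeword c = [3, 5, 2, 0] ∈ F_7^4.


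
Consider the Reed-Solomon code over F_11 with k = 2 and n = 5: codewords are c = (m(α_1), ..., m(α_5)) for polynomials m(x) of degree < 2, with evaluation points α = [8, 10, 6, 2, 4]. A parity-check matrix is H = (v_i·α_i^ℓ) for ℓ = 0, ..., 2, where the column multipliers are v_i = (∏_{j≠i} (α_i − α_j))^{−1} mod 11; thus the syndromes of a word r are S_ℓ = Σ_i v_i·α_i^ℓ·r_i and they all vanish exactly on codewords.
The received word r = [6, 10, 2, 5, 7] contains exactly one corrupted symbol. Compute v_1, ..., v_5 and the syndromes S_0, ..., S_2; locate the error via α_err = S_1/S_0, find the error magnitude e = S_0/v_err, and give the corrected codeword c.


S = (3, 1, 4), error at position 5, error magnitude e = 9, c = [6, 10, 2, 5, 9].

Step 1: column multipliers v_i = (∏_{j≠i}(α_i − α_j))^{−1} mod 11.
  i = 1 (α = 8): (8−10)(8−6)(8−2)(8−4) = (−2)·2·6·4 = −96 ≡ 3, so v_1 = 3^{−1} = 4 (mod 11).
  i = 2 (α = 10): (10−8)(10−6)(10−2)(10−4) = 2·4·8·6 = 384 ≡ 10, so v_2 = 10^{−1} = 10 (mod 11).
  i = 3 (α = 6): (6−8)(6−10)(6−2)(6−4) = (−2)·(−4)·4·2 = 64 ≡ 9, so v_3 = 9^{−1} = 5 (mod 11).
  i = 4 (α = 2): (2−8)(2−10)(2−6)(2−4) = (−6)·(−8)·(−4)·(−2) = 384 ≡ 10, so v_4 = 10^{−1} = 10 (mod 11).
  i = 5 (α = 4): (4−8)(4−10)(4−6)(4−2) = (−4)·(−6)·(−2)·2 = −96 ≡ 3, so v_5 = 3^{−1} = 4 (mod 11).
  v = [4, 10, 5, 10, 4].
Step 2: syndromes of r = [6, 10, 2, 5, 7] (all sums mod 11).
  S_0 = Σ v_i r_i = 4·6 + 10·10 + 5·2 + 10·5 + 4·7 = 212 ≡ 3.
  S_1 = Σ v_i α_i r_i = 4·8·6 + 10·10·10 + 5·6·2 + 10·2·5 + 4·4·7 = 1464 ≡ 1.
  α_i^2 mod 11 = [9, 1, 3, 4, 5].
  S_2 = Σ v_i α_i^2 r_i = 4·9·6 + 10·1·10 + 5·3·2 + 10·4·5 + 4·5·7 = 686 ≡ 4.
  S = (3, 1, 4) ≠ 0, so r is not a codeword (an error is present).
Step 3: locate the error. For a single error e at position i, S_ℓ = v_i·e·α_i^ℓ, so α_err = S_1/S_0.
  S_0^{−1} = 3^{−1} = 4 (mod 11), so α_err = 1·4 = 4 ≡ 4 = α_5. Error position i = 5.
  Consistency check: S_2/S_1 = 4·1 = 4 ≡ 4 = α_err ✓ (single-error assumption holds).
Step 4: error magnitude e = S_0/v_5 = S_0·∏_{j≠5}(α_5 − α_j) = 3·3 = 9 ≡ 9 (mod 11).
Step 5: correct position 5: c_5 = r_5 − e = 7 − 9 ≡ 9 (mod 11). Hence c = [6, 10, 2, 5, 9].
  Check: interpolating c through the α_i gives m(x) = 1 + 2·x (degree < 2) with m(α_i) = c_i for every i, so c is indeed a codeword.


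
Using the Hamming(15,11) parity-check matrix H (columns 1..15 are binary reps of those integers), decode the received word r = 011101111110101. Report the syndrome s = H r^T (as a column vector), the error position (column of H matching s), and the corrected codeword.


s = (0, 1, 1, 0)^T, error position = 6, corrected codeword c = 011100111110101

Compute s = H r^T mod 2 one row at a time:
  s_1 = 1 + 1 + 1 + 1 + 0 + 1 + 0 + 1 = 6 ≡ 0 (mod 2).
  s_2 = 1 + 0 + 1 + 1 + 0 + 1 + 0 + 1 = 5 ≡ 1 (mod 2).
  s_3 = 1 + 1 + 1 + 1 + 1 + 1 + 0 + 1 = 7 ≡ 1 (mod 2).
  s_4 = 0 + 1 + 0 + 1 + 1 + 1 + 1 + 1 = 6 ≡ 0 (mod 2).
s = (0, 1, 1, 0)^T — this equals column 6 of H (binary 0110), so error is at position 6.
Correct: flip bit 6 of r = 011101111110101 to get c = 011100111110101.


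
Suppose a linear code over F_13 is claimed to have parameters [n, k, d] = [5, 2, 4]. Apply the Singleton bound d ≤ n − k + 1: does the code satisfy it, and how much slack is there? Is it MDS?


Singleton RHS = n − k + 1 = 4, slack = 0, bound satisfied, MDS.

Singleton bound: d ≤ n − k + 1.
Here n = 5, k = 2, so n − k + 1 = 4.
Given d = 4, check d ≤ 4: YES.
Slack = (n − k + 1) − d = 0.
The code is MDS (slack = 0).
Description: the claimed parameters are [5, 2, 4]_13; such a code would be MDS (meets Singleton bound).


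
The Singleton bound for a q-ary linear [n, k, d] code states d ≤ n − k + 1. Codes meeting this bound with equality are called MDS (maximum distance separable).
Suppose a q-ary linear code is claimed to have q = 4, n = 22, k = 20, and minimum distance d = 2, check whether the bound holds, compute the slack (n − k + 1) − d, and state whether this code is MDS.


Singleton RHS = n − k + 1 = 3, slack = 1, bound satisfied, not MDS.

Singleton bound: d ≤ n − k + 1.
Here n = 22, k = 20, so n − k + 1 = 3.
Given d = 2, check d ≤ 3: YES.
Slack = (n − k + 1) − d = 1.
The code is NOT MDS (slack = 1 > 0).
Description: the claimed parameters are [22, 20, 2]_4; such a code would be non-MDS.


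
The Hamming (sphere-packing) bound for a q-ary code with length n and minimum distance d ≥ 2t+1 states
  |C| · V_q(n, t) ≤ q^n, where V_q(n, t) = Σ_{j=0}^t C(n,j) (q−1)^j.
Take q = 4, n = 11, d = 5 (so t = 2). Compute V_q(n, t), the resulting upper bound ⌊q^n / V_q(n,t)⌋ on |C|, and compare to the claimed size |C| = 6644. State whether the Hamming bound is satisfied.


V_q(n, t) = 529, q^n = 4194304, Hamming bound = 7928, |C| = 6644 ≤ bound (satisfied).

Step 1: Compute V_q(n, t) = Σ_{j=0}^2 C(n, j) (q−1)^j.
  j = 0: C(11,0)·(3)^0 = 1·1 = 1.
  j = 1: C(11,1)·(3)^1 = 11·3 = 33.
  j = 2: C(11,2)·(3)^2 = 55·9 = 495.
  V_q(n, t) = 1 + 33 + 495 = 529.
Step 2: q^n = 4^11 = 4194304.
Step 3: Hamming bound ⌊q^n / V_q(n,t)⌋ = ⌊4194304/529⌋ = 7928.
Step 4: Compare |C| = 6644 to 7928: satisfied.
The claimed |C| lies below the Hamming bound.


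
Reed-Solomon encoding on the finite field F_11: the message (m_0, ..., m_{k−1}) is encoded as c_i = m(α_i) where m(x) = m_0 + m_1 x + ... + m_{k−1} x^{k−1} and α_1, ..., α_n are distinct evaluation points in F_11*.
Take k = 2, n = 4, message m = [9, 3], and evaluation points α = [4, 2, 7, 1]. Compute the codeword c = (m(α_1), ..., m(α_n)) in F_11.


c = [10, 4, 8, 1]

Message polynomial: m(x) = 9 + 3·x (mod 11).
For each evaluation point α_i, compute m(α_i) mod 11:
  α_1 = 4: Horner steps 3 → 10, so m(4) = 10.
  α_2 = 2: Horner steps 3 → 4, so m(2) = 4.
  α_3 = 7: Horner steps 3 → 8, so m(7) = 8.
  α_4 = 1: Horner steps 3 → 1, so m(1) = 1.
Codeword c = [10, 4, 8, 1] ∈ F_11^4.


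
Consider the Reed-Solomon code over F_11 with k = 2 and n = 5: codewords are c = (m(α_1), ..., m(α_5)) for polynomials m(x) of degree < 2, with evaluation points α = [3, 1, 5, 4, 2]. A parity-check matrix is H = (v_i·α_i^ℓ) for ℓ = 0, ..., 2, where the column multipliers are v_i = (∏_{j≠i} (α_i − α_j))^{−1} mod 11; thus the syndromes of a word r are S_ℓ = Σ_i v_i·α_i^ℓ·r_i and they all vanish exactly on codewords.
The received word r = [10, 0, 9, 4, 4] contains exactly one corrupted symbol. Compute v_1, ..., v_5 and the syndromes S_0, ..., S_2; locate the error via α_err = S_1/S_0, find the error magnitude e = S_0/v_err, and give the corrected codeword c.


S = (2, 4, 8), error at position 5, error magnitude e = 10, c = [10, 0, 9, 4, 5].

Step 1: column multipliers v_i = (∏_{j≠i}(α_i − α_j))^{−1} mod 11.
  i = 1 (α = 3): (3−1)(3−5)(3−4)(3−2) = 2·(−2)·(−1)·1 = 4 ≡ 4, so v_1 = 4^{−1} = 3 (mod 11).
  i = 2 (α = 1): (1−3)(1−5)(1−4)(1−2) = (−2)·(−4)·(−3)·(−1) = 24 ≡ 2, so v_2 = 2^{−1} = 6 (mod 11).
  i = 3 (α = 5): (5−3)(5−1)(5−4)(5−2) = 2·4·1·3 = 24 ≡ 2, so v_3 = 2^{−1} = 6 (mod 11).
  i = 4 (α = 4): (4−3)(4−1)(4−5)(4−2) = 1·3·(−1)·2 = −6 ≡ 5, so v_4 = 5^{−1} = 9 (mod 11).
  i = 5 (α = 2): (2−3)(2−1)(2−5)(2−4) = (−1)·1·(−3)·(−2) = −6 ≡ 5, so v_5 = 5^{−1} = 9 (mod 11).
  v = [3, 6, 6, 9, 9].
Step 2: syndromes of r = [10, 0, 9, 4, 4] (all sums mod 11).
  S_0 = Σ v_i r_i = 3·10 + 6·0 + 6·9 + 9·4 + 9·4 = 156 ≡ 2.
  S_1 = Σ v_i α_i r_i = 3·3·10 + 6·1·0 + 6·5·9 + 9·4·4 + 9·2·4 = 576 ≡ 4.
  α_i^2 mod 11 = [9, 1, 3, 5, 4].
  S_2 = Σ v_i α_i^2 r_i = 3·9·10 + 6·1·0 + 6·3·9 + 9·5·4 + 9·4·4 = 756 ≡ 8.
  S = (2, 4, 8) ≠ 0, so r is not a codeword (an error is present).
Step 3: locate the error. For a single error e at position i, S_ℓ = v_i·e·α_i^ℓ, so α_err = S_1/S_0.
  S_0^{−1} = 2^{−1} = 6 (mod 11), so α_err = 4·6 = 24 ≡ 2 = α_5. Error position i = 5.
  Consistency check: S_2/S_1 = 8·3 = 24 ≡ 2 = α_err ✓ (single-error assumption holds).
Step 4: error magnitude e = S_0/v_5 = S_0·∏_{j≠5}(α_5 − α_j) = 2·5 = 10 ≡ 10 (mod 11).
Step 5: correct position 5: c_5 = r_5 − e = 4 − 10 ≡ 5 (mod 11). Hence c = [10, 0, 9, 4, 5].
  Check: interpolating c through the α_i gives m(x) = 6 + 5·x (degree < 2) with m(α_i) = c_i for every i, so c is indeed a codeword.


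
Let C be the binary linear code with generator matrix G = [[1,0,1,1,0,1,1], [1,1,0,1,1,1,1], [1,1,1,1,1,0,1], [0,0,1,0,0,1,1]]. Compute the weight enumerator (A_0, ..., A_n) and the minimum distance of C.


Weight distribution: A_0 = 1, A_1 = 1, A_2 = 2, A_3 = 4, A_4 = 3, A_5 = 3, A_6 = 2. Minimum distance d = 1.

Enumerate all 2^4 = 16 messages m ∈ F_2^4.
For each, compute codeword c = mG in F_2^7, then tally its weight.
  m = 0000 → c = 0000000, weight = 0.
  m = 1000 → c = 1011011, weight = 5.
  m = 0100 → c = 1101111, weight = 6.
  m = 1100 → c = 0110100, weight = 3.
  m = 0010 → c = 1111101, weight = 6.
  m = 1010 → c = 0100110, weight = 3.
  m = 0110 → c = 0010010, weight = 2.
  m = 1110 → c = 1001001, weight = 3.
  m = 0001 → c = 0010011, weight = 3.
  m = 1001 → c = 1001000, weight = 2.
  m = 0101 → c = 1111100, weight = 5.
  m = 1101 → c = 0100111, weight = 4.
  m = 0011 → c = 1101110, weight = 5.
  m = 1011 → c = 0110101, weight = 4.
  m = 0111 → c = 0000001, weight = 1.
  m = 1111 → c = 1011010, weight = 4.
Tally weights:
  weight 0: 1 codewords.
  weight 1: 1 codewords.
  weight 2: 2 codewords.
  weight 3: 4 codewords.
  weight 4: 3 codewords.
  weight 5: 3 codewords.
  weight 6: 2 codewords.
Minimum distance d = smallest w > 0 with A_w > 0 = 1.
Sanity: Σ A_w = 16 = 2^4 = 16 ✓.


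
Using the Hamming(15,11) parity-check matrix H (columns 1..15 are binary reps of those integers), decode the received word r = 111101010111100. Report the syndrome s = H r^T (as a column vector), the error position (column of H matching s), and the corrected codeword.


s = (1, 0, 1, 0)^T, error position = 10, corrected codeword c = 111101010011100

Compute s = H r^T mod 2 one row at a time:
  s_1 = 1 + 0 + 1 + 1 + 1 + 1 + 0 + 0 = 5 ≡ 1 (mod 2).
  s_2 = 1 + 0 + 1 + 0 + 1 + 1 + 0 + 0 = 4 ≡ 0 (mod 2).
  s_3 = 1 + 1 + 1 + 0 + 1 + 1 + 0 + 0 = 5 ≡ 1 (mod 2).
  s_4 = 1 + 1 + 0 + 0 + 0 + 1 + 1 + 0 = 4 ≡ 0 (mod 2).
s = (1, 0, 1, 0)^T — this equals column 10 of H (binary 1010), so error is at position 10.
Correct: flip bit 10 of r = 111101010111100 to get c = 111101010011100.


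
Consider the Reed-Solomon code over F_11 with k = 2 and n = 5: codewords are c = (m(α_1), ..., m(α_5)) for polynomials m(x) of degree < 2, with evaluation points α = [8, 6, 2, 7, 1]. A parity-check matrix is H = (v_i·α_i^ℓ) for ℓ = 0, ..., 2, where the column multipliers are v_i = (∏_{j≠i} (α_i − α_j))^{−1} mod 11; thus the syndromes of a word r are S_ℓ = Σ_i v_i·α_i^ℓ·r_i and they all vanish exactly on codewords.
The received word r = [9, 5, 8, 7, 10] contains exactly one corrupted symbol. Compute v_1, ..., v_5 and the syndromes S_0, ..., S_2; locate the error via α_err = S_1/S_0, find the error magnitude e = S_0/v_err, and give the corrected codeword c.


S = (4, 4, 4), error at position 5, error magnitude e = 4, c = [9, 5, 8, 7, 6].

Step 1: column multipliers v_i = (∏_{j≠i}(α_i − α_j))^{−1} mod 11.
  i = 1 (α = 8): (8−6)(8−2)(8−7)(8−1) = 2·6·1·7 = 84 ≡ 7, so v_1 = 7^{−1} = 8 (mod 11).
  i = 2 (α = 6): (6−8)(6−2)(6−7)(6−1) = (−2)·4·(−1)·5 = 40 ≡ 7, so v_2 = 7^{−1} = 8 (mod 11).
  i = 3 (α = 2): (2−8)(2−6)(2−7)(2−1) = (−6)·(−4)·(−5)·1 = −120 ≡ 1, so v_3 = 1^{−1} = 1 (mod 11).
  i = 4 (α = 7): (7−8)(7−6)(7−2)(7−1) = (−1)·1·5·6 = −30 ≡ 3, so v_4 = 3^{−1} = 4 (mod 11).
  i = 5 (α = 1): (1−8)(1−6)(1−2)(1−7) = (−7)·(−5)·(−1)·(−6) = 210 ≡ 1, so v_5 = 1^{−1} = 1 (mod 11).
  v = [8, 8, 1, 4, 1].
Step 2: syndromes of r = [9, 5, 8, 7, 10] (all sums mod 11).
  S_0 = Σ v_i r_i = 8·9 + 8·5 + 1·8 + 4·7 + 1·10 = 158 ≡ 4.
  S_1 = Σ v_i α_i r_i = 8·8·9 + 8·6·5 + 1·2·8 + 4·7·7 + 1·1·10 = 1038 ≡ 4.
  α_i^2 mod 11 = [9, 3, 4, 5, 1].
  S_2 = Σ v_i α_i^2 r_i = 8·9·9 + 8·3·5 + 1·4·8 + 4·5·7 + 1·1·10 = 950 ≡ 4.
  S = (4, 4, 4) ≠ 0, so r is not a codeword (an error is present).
Step 3: locate the error. For a single error e at position i, S_ℓ = v_i·e·α_i^ℓ, so α_err = S_1/S_0.
  S_0^{−1} = 4^{−1} = 3 (mod 11), so α_err = 4·3 = 12 ≡ 1 = α_5. Error position i = 5.
  Consistency check: S_2/S_1 = 4·3 = 12 ≡ 1 = α_err ✓ (single-error assumption holds).
Step 4: error magnitude e = S_0/v_5 = S_0·∏_{j≠5}(α_5 − α_j) = 4·1 = 4 ≡ 4 (mod 11).
Step 5: correct position 5: c_5 = r_5 − e = 10 − 4 ≡ 6 (mod 11). Hence c = [9, 5, 8, 7, 6].
  Check: interpolating c through the α_i gives m(x) = 4 + 2·x (degree < 2) with m(α_i) = c_i for every i, so c is indeed a codeword.


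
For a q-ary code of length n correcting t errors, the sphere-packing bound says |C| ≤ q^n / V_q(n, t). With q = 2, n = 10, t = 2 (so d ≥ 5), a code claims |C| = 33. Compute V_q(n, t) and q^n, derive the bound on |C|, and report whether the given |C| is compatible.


V_q(n, t) = 56, q^n = 1024, Hamming bound = 18, |C| = 33 > bound (violated).

Step 1: Compute V_q(n, t) = Σ_{j=0}^2 C(n, j) (q−1)^j.
  j = 0: C(10,0)·(1)^0 = 1·1 = 1.
  j = 1: C(10,1)·(1)^1 = 10·1 = 10.
  j = 2: C(10,2)·(1)^2 = 45·1 = 45.
  V_q(n, t) = 1 + 10 + 45 = 56.
Step 2: q^n = 2^10 = 1024.
Step 3: Hamming bound ⌊q^n / V_q(n,t)⌋ = ⌊1024/56⌋ = 18.
Step 4: Compare |C| = 33 to 18: violated.
The claimed |C| lies above the Hamming bound, so no 2-ary code of length 10 with d ≥ 5 can have 33 codewords.


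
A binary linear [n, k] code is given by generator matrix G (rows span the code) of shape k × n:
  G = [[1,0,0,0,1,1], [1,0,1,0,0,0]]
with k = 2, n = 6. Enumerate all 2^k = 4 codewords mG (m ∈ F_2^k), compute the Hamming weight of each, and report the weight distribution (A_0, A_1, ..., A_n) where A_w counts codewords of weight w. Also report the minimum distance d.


Weight distribution: A_0 = 1, A_2 = 1, A_3 = 2. Minimum distance d = 2.

Enumerate all 2^2 = 4 messages m ∈ F_2^2.
For each, compute codeword c = mG in F_2^6, then tally its weight.
  m = 00 → c = 000000, weight = 0.
  m = 10 → c = 100011, weight = 3.
  m = 01 → c = 101000, weight = 2.
  m = 11 → c = 001011, weight = 3.
Tally weights:
  weight 0: 1 codewords.
  weight 2: 1 codewords.
  weight 3: 2 codewords.
Minimum distance d = smallest w > 0 with A_w > 0 = 2.
Sanity: Σ A_w = 4 = 2^2 = 4 ✓.


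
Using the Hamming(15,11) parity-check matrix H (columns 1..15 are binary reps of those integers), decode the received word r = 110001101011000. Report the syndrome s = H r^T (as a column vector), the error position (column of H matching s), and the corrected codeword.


s = (1, 1, 0, 0)^T, error position = 12, corrected codeword c = 110001101010000

Compute s = H r^T mod 2 one row at a time:
  s_1 = 0 + 1 + 0 + 1 + 1 + 0 + 0 + 0 = 3 ≡ 1 (mod 2).
  s_2 = 0 + 0 + 1 + 1 + 1 + 0 + 0 + 0 = 3 ≡ 1 (mod 2).
  s_3 = 1 + 0 + 1 + 1 + 0 + 1 + 0 + 0 = 4 ≡ 0 (mod 2).
  s_4 = 1 + 0 + 0 + 1 + 1 + 1 + 0 + 0 = 4 ≡ 0 (mod 2).
s = (1, 1, 0, 0)^T — this equals column 12 of H (binary 1100), so error is at position 12.
Correct: flip bit 12 of r = 110001101011000 to get c = 110001101010000.


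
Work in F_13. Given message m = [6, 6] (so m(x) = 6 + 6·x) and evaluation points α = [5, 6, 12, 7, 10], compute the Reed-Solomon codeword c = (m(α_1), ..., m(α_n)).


c = [10, 3, 0, 9, 1]

Message polynomial: m(x) = 6 + 6·x (mod 13).
For each evaluation point α_i, compute m(α_i) mod 13:
  α_1 = 5: Horner steps 6 → 10, so m(5) = 10.
  α_2 = 6: Horner steps 6 → 3, so m(6) = 3.
  α_3 = 12: Horner steps 6 → 0, so m(12) = 0.
  α_4 = 7: Horner steps 6 → 9, so m(7) = 9.
  α_5 = 10: Horner steps 6 → 1, so m(10) = 1.
Codeword c = [10, 3, 0, 9, 1] ∈ F_13^5.


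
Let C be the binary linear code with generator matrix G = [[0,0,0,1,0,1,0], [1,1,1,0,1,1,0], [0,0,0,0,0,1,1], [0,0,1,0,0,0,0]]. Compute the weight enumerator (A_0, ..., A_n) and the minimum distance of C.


Weight distribution: A_0 = 1, A_1 = 1, A_2 = 3, A_3 = 3, A_4 = 3, A_5 = 3, A_6 = 1, A_7 = 1. Minimum distance d = 1.

Enumerate all 2^4 = 16 messages m ∈ F_2^4.
For each, compute codeword c = mG in F_2^7, then tally its weight.
  m = 0000 → c = 0000000, weight = 0.
  m = 1000 → c = 0001010, weight = 2.
  m = 0100 → c = 1110110, weight = 5.
  m = 1100 → c = 1111100, weight = 5.
  m = 0010 → c = 0000011, weight = 2.
  m = 1010 → c = 0001001, weight = 2.
  m = 0110 → c = 1110101, weight = 5.
  m = 1110 → c = 1111111, weight = 7.
  m = 0001 → c = 0010000, weight = 1.
  m = 1001 → c = 0011010, weight = 3.
  m = 0101 → c = 1100110, weight = 4.
  m = 1101 → c = 1101100, weight = 4.
  m = 0011 → c = 0010011, weight = 3.
  m = 1011 → c = 0011001, weight = 3.
  m = 0111 → c = 1100101, weight = 4.
  m = 1111 → c = 1101111, weight = 6.
Tally weights:
  weight 0: 1 codewords.
  weight 1: 1 codewords.
  weight 2: 3 codewords.
  weight 3: 3 codewords.
  weight 4: 3 codewords.
  weight 5: 3 codewords.
  weight 6: 1 codewords.
  weight 7: 1 codewords.
Minimum distance d = smallest w > 0 with A_w > 0 = 1.
Sanity: Σ A_w = 16 = 2^4 = 16 ✓.
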